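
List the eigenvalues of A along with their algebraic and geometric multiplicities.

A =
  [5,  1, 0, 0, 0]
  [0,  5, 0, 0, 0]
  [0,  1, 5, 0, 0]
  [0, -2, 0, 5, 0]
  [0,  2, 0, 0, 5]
λ = 5: alg = 5, geom = 4

Step 1 — factor the characteristic polynomial to read off the algebraic multiplicities:
  χ_A(x) = (x - 5)^5

Step 2 — compute geometric multiplicities via the rank-nullity identity g(λ) = n − rank(A − λI):
  rank(A − (5)·I) = 1, so dim ker(A − (5)·I) = n − 1 = 4

Summary:
  λ = 5: algebraic multiplicity = 5, geometric multiplicity = 4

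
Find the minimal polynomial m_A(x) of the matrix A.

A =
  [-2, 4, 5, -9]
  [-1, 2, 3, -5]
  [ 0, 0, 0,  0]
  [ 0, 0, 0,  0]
x^3

The characteristic polynomial is χ_A(x) = x^4, so the eigenvalues are known. The minimal polynomial is
  m_A(x) = Π_λ (x − λ)^{k_λ}
where k_λ is the size of the *largest* Jordan block for λ (equivalently, the smallest k with (A − λI)^k v = 0 for every generalised eigenvector v of λ).

  λ = 0: largest Jordan block has size 3, contributing (x − 0)^3

So m_A(x) = x^3 = x^3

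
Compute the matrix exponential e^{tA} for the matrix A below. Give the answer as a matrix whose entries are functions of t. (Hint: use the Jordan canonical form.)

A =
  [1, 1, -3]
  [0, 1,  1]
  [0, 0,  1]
e^{tA} =
  [exp(t), t*exp(t), t^2*exp(t)/2 - 3*t*exp(t)]
  [0, exp(t), t*exp(t)]
  [0, 0, exp(t)]

Strategy: write A = P · J · P⁻¹ where J is a Jordan canonical form, so e^{tA} = P · e^{tJ} · P⁻¹, and e^{tJ} can be computed block-by-block.

A has Jordan form
J =
  [1, 1, 0]
  [0, 1, 1]
  [0, 0, 1]
(up to reordering of blocks).

Per-block formulas:
  For a 3×3 Jordan block J_3(1): exp(t · J_3(1)) = e^(1t)·(I + t·N + (t^2/2)·N^2), where N is the 3×3 nilpotent shift.

After assembling e^{tJ} and conjugating by P, we get:

e^{tA} =
  [exp(t), t*exp(t), t^2*exp(t)/2 - 3*t*exp(t)]
  [0, exp(t), t*exp(t)]
  [0, 0, exp(t)]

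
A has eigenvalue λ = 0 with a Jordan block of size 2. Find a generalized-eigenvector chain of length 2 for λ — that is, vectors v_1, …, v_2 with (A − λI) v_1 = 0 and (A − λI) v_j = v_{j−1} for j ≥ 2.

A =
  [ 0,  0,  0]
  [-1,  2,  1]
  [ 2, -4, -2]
A Jordan chain for λ = 0 of length 2:
v_1 = (0, -1, 2)ᵀ
v_2 = (1, 0, 0)ᵀ

Let N = A − (0)·I. We want v_2 with N^2 v_2 = 0 but N^1 v_2 ≠ 0; then v_{j-1} := N · v_j for j = 2, …, 2.

Pick v_2 = (1, 0, 0)ᵀ.
Then v_1 = N · v_2 = (0, -1, 2)ᵀ.

Sanity check: (A − (0)·I) v_1 = (0, 0, 0)ᵀ = 0. ✓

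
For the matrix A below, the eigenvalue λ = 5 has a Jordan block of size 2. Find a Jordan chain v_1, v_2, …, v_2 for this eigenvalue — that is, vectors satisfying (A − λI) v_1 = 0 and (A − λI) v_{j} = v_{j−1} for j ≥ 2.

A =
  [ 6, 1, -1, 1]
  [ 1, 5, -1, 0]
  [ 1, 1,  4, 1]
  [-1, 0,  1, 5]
A Jordan chain for λ = 5 of length 2:
v_1 = (1, 1, 1, -1)ᵀ
v_2 = (1, 0, 0, 0)ᵀ

Let N = A − (5)·I. We want v_2 with N^2 v_2 = 0 but N^1 v_2 ≠ 0; then v_{j-1} := N · v_j for j = 2, …, 2.

Pick v_2 = (1, 0, 0, 0)ᵀ.
Then v_1 = N · v_2 = (1, 1, 1, -1)ᵀ.

Sanity check: (A − (5)·I) v_1 = (0, 0, 0, 0)ᵀ = 0. ✓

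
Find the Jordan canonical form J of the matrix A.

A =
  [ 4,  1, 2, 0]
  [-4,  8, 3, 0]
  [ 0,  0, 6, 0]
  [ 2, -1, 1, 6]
J_3(6) ⊕ J_1(6)

The characteristic polynomial is
  det(x·I − A) = x^4 - 24*x^3 + 216*x^2 - 864*x + 1296 = (x - 6)^4

Eigenvalues and multiplicities (the geometric multiplicity of λ is n − rank(A − λI), which equals the number of Jordan blocks for λ):
  λ = 6: algebraic multiplicity = 4, geometric multiplicity = 2

Determining the block sizes for each eigenvalue:
  λ = 6: with am = 4 and gm = 2, the partition is not yet determined (e.g. several partitions of 4 into 2 parts exist). Let N = A − (6)·I. Computing rank(N^1) = 2, rank(N^2) = 1, rank(N^3) = 0; the number of blocks of size ≥ j is rank(N^{j−1}) − rank(N^j), giving [2, 1, 1]. So we have 1 block(s) of size 3, 1 block(s) of size 1 → block sizes [3, 1]

Assembling the blocks gives a Jordan form
J =
  [6, 1, 0, 0]
  [0, 6, 1, 0]
  [0, 0, 6, 0]
  [0, 0, 0, 6]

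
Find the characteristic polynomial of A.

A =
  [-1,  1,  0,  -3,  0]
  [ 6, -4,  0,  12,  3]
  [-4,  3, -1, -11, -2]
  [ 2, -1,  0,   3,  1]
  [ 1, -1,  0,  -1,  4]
x^5 - x^4 - 5*x^3 + x^2 + 8*x + 4

Expanding det(x·I − A) (e.g. by cofactor expansion or by noting that A is similar to its Jordan form J, which has the same characteristic polynomial as A) gives
  χ_A(x) = x^5 - x^4 - 5*x^3 + x^2 + 8*x + 4
which factors as (x - 2)^2*(x + 1)^3. The eigenvalues (with algebraic multiplicities) are λ = -1 with multiplicity 3, λ = 2 with multiplicity 2.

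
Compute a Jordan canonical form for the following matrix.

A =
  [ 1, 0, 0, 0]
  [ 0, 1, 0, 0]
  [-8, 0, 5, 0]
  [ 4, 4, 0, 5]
J_1(1) ⊕ J_1(1) ⊕ J_1(5) ⊕ J_1(5)

The characteristic polynomial is
  det(x·I − A) = x^4 - 12*x^3 + 46*x^2 - 60*x + 25 = (x - 5)^2*(x - 1)^2

Eigenvalues and multiplicities (the geometric multiplicity of λ is n − rank(A − λI), which equals the number of Jordan blocks for λ):
  λ = 1: algebraic multiplicity = 2, geometric multiplicity = 2
  λ = 5: algebraic multiplicity = 2, geometric multiplicity = 2

Determining the block sizes for each eigenvalue:
  λ = 1: gm = am = 2, so every block has size 1 → block sizes [1, 1]
  λ = 5: gm = am = 2, so every block has size 1 → block sizes [1, 1]

Assembling the blocks gives a Jordan form
J =
  [1, 0, 0, 0]
  [0, 1, 0, 0]
  [0, 0, 5, 0]
  [0, 0, 0, 5]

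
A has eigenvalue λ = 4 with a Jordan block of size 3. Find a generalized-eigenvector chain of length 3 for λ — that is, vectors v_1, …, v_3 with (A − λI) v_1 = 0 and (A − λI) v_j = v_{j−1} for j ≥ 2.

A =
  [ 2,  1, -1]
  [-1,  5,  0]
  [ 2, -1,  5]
A Jordan chain for λ = 4 of length 3:
v_1 = (1, 1, -1)ᵀ
v_2 = (-2, -1, 2)ᵀ
v_3 = (1, 0, 0)ᵀ

Let N = A − (4)·I. We want v_3 with N^3 v_3 = 0 but N^2 v_3 ≠ 0; then v_{j-1} := N · v_j for j = 3, …, 2.

Pick v_3 = (1, 0, 0)ᵀ.
Then v_2 = N · v_3 = (-2, -1, 2)ᵀ.
Then v_1 = N · v_2 = (1, 1, -1)ᵀ.

Sanity check: (A − (4)·I) v_1 = (0, 0, 0)ᵀ = 0. ✓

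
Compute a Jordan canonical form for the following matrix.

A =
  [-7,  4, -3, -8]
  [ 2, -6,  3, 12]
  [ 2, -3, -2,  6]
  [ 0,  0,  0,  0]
J_3(-5) ⊕ J_1(0)

The characteristic polynomial is
  det(x·I − A) = x^4 + 15*x^3 + 75*x^2 + 125*x = x*(x + 5)^3

Eigenvalues and multiplicities (the geometric multiplicity of λ is n − rank(A − λI), which equals the number of Jordan blocks for λ):
  λ = -5: algebraic multiplicity = 3, geometric multiplicity = 1
  λ = 0: algebraic multiplicity = 1, geometric multiplicity = 1

Determining the block sizes for each eigenvalue:
  λ = -5: one block (gm = 1), so the single block has size am = 3 → block sizes [3]
  λ = 0: one block (gm = 1), so the single block has size am = 1 → block sizes [1]

Assembling the blocks gives a Jordan form
J =
  [-5,  1,  0, 0]
  [ 0, -5,  1, 0]
  [ 0,  0, -5, 0]
  [ 0,  0,  0, 0]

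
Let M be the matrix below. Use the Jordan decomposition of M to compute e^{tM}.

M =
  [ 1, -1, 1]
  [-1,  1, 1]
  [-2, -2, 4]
e^{tM} =
  [-t*exp(2*t) + exp(2*t), -t*exp(2*t), t*exp(2*t)]
  [-t*exp(2*t), -t*exp(2*t) + exp(2*t), t*exp(2*t)]
  [-2*t*exp(2*t), -2*t*exp(2*t), 2*t*exp(2*t) + exp(2*t)]

Strategy: write M = P · J · P⁻¹ where J is a Jordan canonical form, so e^{tM} = P · e^{tJ} · P⁻¹, and e^{tJ} can be computed block-by-block.

M has Jordan form
J =
  [2, 1, 0]
  [0, 2, 0]
  [0, 0, 2]
(up to reordering of blocks).

Per-block formulas:
  For a 1×1 block at λ = 2: exp(t · [2]) = [e^(2t)].
  For a 2×2 Jordan block J_2(2): exp(t · J_2(2)) = e^(2t)·(I + t·N), where N is the 2×2 nilpotent shift.

After assembling e^{tJ} and conjugating by P, we get:

e^{tM} =
  [-t*exp(2*t) + exp(2*t), -t*exp(2*t), t*exp(2*t)]
  [-t*exp(2*t), -t*exp(2*t) + exp(2*t), t*exp(2*t)]
  [-2*t*exp(2*t), -2*t*exp(2*t), 2*t*exp(2*t) + exp(2*t)]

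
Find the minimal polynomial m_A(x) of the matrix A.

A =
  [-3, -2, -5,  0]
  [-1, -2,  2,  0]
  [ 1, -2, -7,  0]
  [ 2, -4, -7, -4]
x^3 + 12*x^2 + 48*x + 64

The characteristic polynomial is χ_A(x) = (x + 4)^4, so the eigenvalues are known. The minimal polynomial is
  m_A(x) = Π_λ (x − λ)^{k_λ}
where k_λ is the size of the *largest* Jordan block for λ (equivalently, the smallest k with (A − λI)^k v = 0 for every generalised eigenvector v of λ).

  λ = -4: largest Jordan block has size 3, contributing (x + 4)^3

So m_A(x) = (x + 4)^3 = x^3 + 12*x^2 + 48*x + 64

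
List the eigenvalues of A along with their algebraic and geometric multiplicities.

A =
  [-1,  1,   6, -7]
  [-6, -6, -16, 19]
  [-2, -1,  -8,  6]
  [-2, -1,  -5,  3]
λ = -3: alg = 4, geom = 2

Step 1 — factor the characteristic polynomial to read off the algebraic multiplicities:
  χ_A(x) = (x + 3)^4

Step 2 — compute geometric multiplicities via the rank-nullity identity g(λ) = n − rank(A − λI):
  rank(A − (-3)·I) = 2, so dim ker(A − (-3)·I) = n − 2 = 2

Summary:
  λ = -3: algebraic multiplicity = 4, geometric multiplicity = 2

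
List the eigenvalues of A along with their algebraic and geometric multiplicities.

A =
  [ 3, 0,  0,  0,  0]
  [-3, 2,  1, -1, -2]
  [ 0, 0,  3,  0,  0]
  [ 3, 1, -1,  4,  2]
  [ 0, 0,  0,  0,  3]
λ = 3: alg = 5, geom = 4

Step 1 — factor the characteristic polynomial to read off the algebraic multiplicities:
  χ_A(x) = (x - 3)^5

Step 2 — compute geometric multiplicities via the rank-nullity identity g(λ) = n − rank(A − λI):
  rank(A − (3)·I) = 1, so dim ker(A − (3)·I) = n − 1 = 4

Summary:
  λ = 3: algebraic multiplicity = 5, geometric multiplicity = 4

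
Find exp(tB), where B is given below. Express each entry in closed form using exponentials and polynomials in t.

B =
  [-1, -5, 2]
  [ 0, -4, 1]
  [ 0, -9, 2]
e^{tB} =
  [exp(-t), -3*t^2*exp(-t)/2 - 5*t*exp(-t), t^2*exp(-t)/2 + 2*t*exp(-t)]
  [0, -3*t*exp(-t) + exp(-t), t*exp(-t)]
  [0, -9*t*exp(-t), 3*t*exp(-t) + exp(-t)]

Strategy: write B = P · J · P⁻¹ where J is a Jordan canonical form, so e^{tB} = P · e^{tJ} · P⁻¹, and e^{tJ} can be computed block-by-block.

B has Jordan form
J =
  [-1,  1,  0]
  [ 0, -1,  1]
  [ 0,  0, -1]
(up to reordering of blocks).

Per-block formulas:
  For a 3×3 Jordan block J_3(-1): exp(t · J_3(-1)) = e^(-1t)·(I + t·N + (t^2/2)·N^2), where N is the 3×3 nilpotent shift.

After assembling e^{tJ} and conjugating by P, we get:

e^{tB} =
  [exp(-t), -3*t^2*exp(-t)/2 - 5*t*exp(-t), t^2*exp(-t)/2 + 2*t*exp(-t)]
  [0, -3*t*exp(-t) + exp(-t), t*exp(-t)]
  [0, -9*t*exp(-t), 3*t*exp(-t) + exp(-t)]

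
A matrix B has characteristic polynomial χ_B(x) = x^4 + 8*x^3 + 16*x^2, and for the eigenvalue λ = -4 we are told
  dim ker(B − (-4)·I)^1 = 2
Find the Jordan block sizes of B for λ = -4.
Block sizes for λ = -4: [1, 1]

From the dimensions of kernels of powers, the number of Jordan blocks of size at least j is d_j − d_{j−1} where d_j = dim ker(N^j) (with d_0 = 0). Computing the differences gives [2].
The number of blocks of size exactly k is (#blocks of size ≥ k) − (#blocks of size ≥ k + 1), so the partition is: 2 block(s) of size 1.
In nonincreasing order the block sizes are [1, 1].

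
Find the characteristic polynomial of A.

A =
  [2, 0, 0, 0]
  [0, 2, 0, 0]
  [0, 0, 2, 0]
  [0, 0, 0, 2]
x^4 - 8*x^3 + 24*x^2 - 32*x + 16

Expanding det(x·I − A) (e.g. by cofactor expansion or by noting that A is similar to its Jordan form J, which has the same characteristic polynomial as A) gives
  χ_A(x) = x^4 - 8*x^3 + 24*x^2 - 32*x + 16
which factors as (x - 2)^4. The eigenvalues (with algebraic multiplicities) are λ = 2 with multiplicity 4.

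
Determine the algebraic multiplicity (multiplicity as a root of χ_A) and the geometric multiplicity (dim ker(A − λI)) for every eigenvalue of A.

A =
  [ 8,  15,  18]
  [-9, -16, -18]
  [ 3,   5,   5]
λ = -1: alg = 3, geom = 2

Step 1 — factor the characteristic polynomial to read off the algebraic multiplicities:
  χ_A(x) = (x + 1)^3

Step 2 — compute geometric multiplicities via the rank-nullity identity g(λ) = n − rank(A − λI):
  rank(A − (-1)·I) = 1, so dim ker(A − (-1)·I) = n − 1 = 2

Summary:
  λ = -1: algebraic multiplicity = 3, geometric multiplicity = 2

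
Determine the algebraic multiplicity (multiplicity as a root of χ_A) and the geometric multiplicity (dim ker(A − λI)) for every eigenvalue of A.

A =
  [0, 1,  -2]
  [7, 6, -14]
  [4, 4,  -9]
λ = -1: alg = 3, geom = 2

Step 1 — factor the characteristic polynomial to read off the algebraic multiplicities:
  χ_A(x) = (x + 1)^3

Step 2 — compute geometric multiplicities via the rank-nullity identity g(λ) = n − rank(A − λI):
  rank(A − (-1)·I) = 1, so dim ker(A − (-1)·I) = n − 1 = 2

Summary:
  λ = -1: algebraic multiplicity = 3, geometric multiplicity = 2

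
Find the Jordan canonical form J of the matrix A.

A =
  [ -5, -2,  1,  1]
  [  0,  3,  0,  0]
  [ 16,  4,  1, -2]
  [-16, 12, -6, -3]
J_2(-5) ⊕ J_1(3) ⊕ J_1(3)

The characteristic polynomial is
  det(x·I − A) = x^4 + 4*x^3 - 26*x^2 - 60*x + 225 = (x - 3)^2*(x + 5)^2

Eigenvalues and multiplicities (the geometric multiplicity of λ is n − rank(A − λI), which equals the number of Jordan blocks for λ):
  λ = -5: algebraic multiplicity = 2, geometric multiplicity = 1
  λ = 3: algebraic multiplicity = 2, geometric multiplicity = 2

Determining the block sizes for each eigenvalue:
  λ = -5: one block (gm = 1), so the single block has size am = 2 → block sizes [2]
  λ = 3: gm = am = 2, so every block has size 1 → block sizes [1, 1]

Assembling the blocks gives a Jordan form
J =
  [-5,  1, 0, 0]
  [ 0, -5, 0, 0]
  [ 0,  0, 3, 0]
  [ 0,  0, 0, 3]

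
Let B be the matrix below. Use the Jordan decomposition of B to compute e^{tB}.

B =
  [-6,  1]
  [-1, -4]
e^{tB} =
  [-t*exp(-5*t) + exp(-5*t), t*exp(-5*t)]
  [-t*exp(-5*t), t*exp(-5*t) + exp(-5*t)]

Strategy: write B = P · J · P⁻¹ where J is a Jordan canonical form, so e^{tB} = P · e^{tJ} · P⁻¹, and e^{tJ} can be computed block-by-block.

B has Jordan form
J =
  [-5,  1]
  [ 0, -5]
(up to reordering of blocks).

Per-block formulas:
  For a 2×2 Jordan block J_2(-5): exp(t · J_2(-5)) = e^(-5t)·(I + t·N), where N is the 2×2 nilpotent shift.

After assembling e^{tJ} and conjugating by P, we get:

e^{tB} =
  [-t*exp(-5*t) + exp(-5*t), t*exp(-5*t)]
  [-t*exp(-5*t), t*exp(-5*t) + exp(-5*t)]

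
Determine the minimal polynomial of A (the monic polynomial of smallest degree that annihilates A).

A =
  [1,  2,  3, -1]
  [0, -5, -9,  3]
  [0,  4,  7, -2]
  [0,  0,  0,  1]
x^2 - 2*x + 1

The characteristic polynomial is χ_A(x) = (x - 1)^4, so the eigenvalues are known. The minimal polynomial is
  m_A(x) = Π_λ (x − λ)^{k_λ}
where k_λ is the size of the *largest* Jordan block for λ (equivalently, the smallest k with (A − λI)^k v = 0 for every generalised eigenvector v of λ).

  λ = 1: largest Jordan block has size 2, contributing (x − 1)^2

So m_A(x) = (x - 1)^2 = x^2 - 2*x + 1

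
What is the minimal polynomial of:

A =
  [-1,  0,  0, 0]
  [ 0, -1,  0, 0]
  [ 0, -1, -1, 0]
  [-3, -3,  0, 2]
x^3 - 3*x - 2

The characteristic polynomial is χ_A(x) = (x - 2)*(x + 1)^3, so the eigenvalues are known. The minimal polynomial is
  m_A(x) = Π_λ (x − λ)^{k_λ}
where k_λ is the size of the *largest* Jordan block for λ (equivalently, the smallest k with (A − λI)^k v = 0 for every generalised eigenvector v of λ).

  λ = -1: largest Jordan block has size 2, contributing (x + 1)^2
  λ = 2: largest Jordan block has size 1, contributing (x − 2)

So m_A(x) = (x - 2)*(x + 1)^2 = x^3 - 3*x - 2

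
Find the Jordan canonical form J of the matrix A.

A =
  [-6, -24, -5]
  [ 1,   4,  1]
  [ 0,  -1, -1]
J_3(-1)

The characteristic polynomial is
  det(x·I − A) = x^3 + 3*x^2 + 3*x + 1 = (x + 1)^3

Eigenvalues and multiplicities (the geometric multiplicity of λ is n − rank(A − λI), which equals the number of Jordan blocks for λ):
  λ = -1: algebraic multiplicity = 3, geometric multiplicity = 1

Determining the block sizes for each eigenvalue:
  λ = -1: one block (gm = 1), so the single block has size am = 3 → block sizes [3]

Assembling the blocks gives a Jordan form
J =
  [-1,  1,  0]
  [ 0, -1,  1]
  [ 0,  0, -1]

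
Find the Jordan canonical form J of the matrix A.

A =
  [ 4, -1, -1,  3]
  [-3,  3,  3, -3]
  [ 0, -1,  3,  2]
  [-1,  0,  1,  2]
J_3(3) ⊕ J_1(3)

The characteristic polynomial is
  det(x·I − A) = x^4 - 12*x^3 + 54*x^2 - 108*x + 81 = (x - 3)^4

Eigenvalues and multiplicities (the geometric multiplicity of λ is n − rank(A − λI), which equals the number of Jordan blocks for λ):
  λ = 3: algebraic multiplicity = 4, geometric multiplicity = 2

Determining the block sizes for each eigenvalue:
  λ = 3: with am = 4 and gm = 2, the partition is not yet determined (e.g. several partitions of 4 into 2 parts exist). Let N = A − (3)·I. Computing rank(N^1) = 2, rank(N^2) = 1, rank(N^3) = 0; the number of blocks of size ≥ j is rank(N^{j−1}) − rank(N^j), giving [2, 1, 1]. So we have 1 block(s) of size 3, 1 block(s) of size 1 → block sizes [3, 1]

Assembling the blocks gives a Jordan form
J =
  [3, 1, 0, 0]
  [0, 3, 1, 0]
  [0, 0, 3, 0]
  [0, 0, 0, 3]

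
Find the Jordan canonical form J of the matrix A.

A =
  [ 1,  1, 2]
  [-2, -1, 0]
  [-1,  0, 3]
J_3(1)

The characteristic polynomial is
  det(x·I − A) = x^3 - 3*x^2 + 3*x - 1 = (x - 1)^3

Eigenvalues and multiplicities (the geometric multiplicity of λ is n − rank(A − λI), which equals the number of Jordan blocks for λ):
  λ = 1: algebraic multiplicity = 3, geometric multiplicity = 1

Determining the block sizes for each eigenvalue:
  λ = 1: one block (gm = 1), so the single block has size am = 3 → block sizes [3]

Assembling the blocks gives a Jordan form
J =
  [1, 1, 0]
  [0, 1, 1]
  [0, 0, 1]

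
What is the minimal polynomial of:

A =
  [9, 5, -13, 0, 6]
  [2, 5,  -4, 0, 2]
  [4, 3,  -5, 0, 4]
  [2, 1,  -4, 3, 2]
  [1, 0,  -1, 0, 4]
x^4 - 13*x^3 + 63*x^2 - 135*x + 108

The characteristic polynomial is χ_A(x) = (x - 4)*(x - 3)^4, so the eigenvalues are known. The minimal polynomial is
  m_A(x) = Π_λ (x − λ)^{k_λ}
where k_λ is the size of the *largest* Jordan block for λ (equivalently, the smallest k with (A − λI)^k v = 0 for every generalised eigenvector v of λ).

  λ = 3: largest Jordan block has size 3, contributing (x − 3)^3
  λ = 4: largest Jordan block has size 1, contributing (x − 4)

So m_A(x) = (x - 4)*(x - 3)^3 = x^4 - 13*x^3 + 63*x^2 - 135*x + 108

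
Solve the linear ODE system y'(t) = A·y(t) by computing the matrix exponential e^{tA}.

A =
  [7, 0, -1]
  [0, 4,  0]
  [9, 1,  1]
e^{tA} =
  [3*t*exp(4*t) + exp(4*t), -t^2*exp(4*t)/2, -t*exp(4*t)]
  [0, exp(4*t), 0]
  [9*t*exp(4*t), -3*t^2*exp(4*t)/2 + t*exp(4*t), -3*t*exp(4*t) + exp(4*t)]

Strategy: write A = P · J · P⁻¹ where J is a Jordan canonical form, so e^{tA} = P · e^{tJ} · P⁻¹, and e^{tJ} can be computed block-by-block.

A has Jordan form
J =
  [4, 1, 0]
  [0, 4, 1]
  [0, 0, 4]
(up to reordering of blocks).

Per-block formulas:
  For a 3×3 Jordan block J_3(4): exp(t · J_3(4)) = e^(4t)·(I + t·N + (t^2/2)·N^2), where N is the 3×3 nilpotent shift.

After assembling e^{tJ} and conjugating by P, we get:

e^{tA} =
  [3*t*exp(4*t) + exp(4*t), -t^2*exp(4*t)/2, -t*exp(4*t)]
  [0, exp(4*t), 0]
  [9*t*exp(4*t), -3*t^2*exp(4*t)/2 + t*exp(4*t), -3*t*exp(4*t) + exp(4*t)]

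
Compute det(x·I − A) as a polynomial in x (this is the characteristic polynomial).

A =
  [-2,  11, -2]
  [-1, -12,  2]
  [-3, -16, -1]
x^3 + 15*x^2 + 75*x + 125

Expanding det(x·I − A) (e.g. by cofactor expansion or by noting that A is similar to its Jordan form J, which has the same characteristic polynomial as A) gives
  χ_A(x) = x^3 + 15*x^2 + 75*x + 125
which factors as (x + 5)^3. The eigenvalues (with algebraic multiplicities) are λ = -5 with multiplicity 3.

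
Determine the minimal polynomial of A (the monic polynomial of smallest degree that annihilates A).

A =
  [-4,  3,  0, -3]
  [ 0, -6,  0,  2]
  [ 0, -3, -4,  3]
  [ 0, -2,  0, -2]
x^2 + 8*x + 16

The characteristic polynomial is χ_A(x) = (x + 4)^4, so the eigenvalues are known. The minimal polynomial is
  m_A(x) = Π_λ (x − λ)^{k_λ}
where k_λ is the size of the *largest* Jordan block for λ (equivalently, the smallest k with (A − λI)^k v = 0 for every generalised eigenvector v of λ).

  λ = -4: largest Jordan block has size 2, contributing (x + 4)^2

So m_A(x) = (x + 4)^2 = x^2 + 8*x + 16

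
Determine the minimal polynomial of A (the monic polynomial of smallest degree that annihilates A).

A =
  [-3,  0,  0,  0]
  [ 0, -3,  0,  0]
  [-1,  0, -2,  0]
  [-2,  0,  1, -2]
x^3 + 7*x^2 + 16*x + 12

The characteristic polynomial is χ_A(x) = (x + 2)^2*(x + 3)^2, so the eigenvalues are known. The minimal polynomial is
  m_A(x) = Π_λ (x − λ)^{k_λ}
where k_λ is the size of the *largest* Jordan block for λ (equivalently, the smallest k with (A − λI)^k v = 0 for every generalised eigenvector v of λ).

  λ = -3: largest Jordan block has size 1, contributing (x + 3)
  λ = -2: largest Jordan block has size 2, contributing (x + 2)^2

So m_A(x) = (x + 2)^2*(x + 3) = x^3 + 7*x^2 + 16*x + 12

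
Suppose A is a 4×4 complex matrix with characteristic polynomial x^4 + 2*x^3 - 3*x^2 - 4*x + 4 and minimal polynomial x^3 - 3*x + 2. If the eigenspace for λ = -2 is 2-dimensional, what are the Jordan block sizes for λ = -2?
Block sizes for λ = -2: [1, 1]

Step 1 — from the characteristic polynomial, algebraic multiplicity of λ = -2 is 2. From dim ker(A − (-2)·I) = 2, there are exactly 2 Jordan blocks for λ = -2.
Step 2 — from the minimal polynomial, the factor (x + 2) tells us the largest block for λ = -2 has size 1.
Step 3 — with total size 2, 2 blocks, and largest block 1, the block sizes (in nonincreasing order) are [1, 1].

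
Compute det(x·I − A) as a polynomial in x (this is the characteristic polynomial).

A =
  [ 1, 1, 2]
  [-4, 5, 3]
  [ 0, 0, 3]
x^3 - 9*x^2 + 27*x - 27

Expanding det(x·I − A) (e.g. by cofactor expansion or by noting that A is similar to its Jordan form J, which has the same characteristic polynomial as A) gives
  χ_A(x) = x^3 - 9*x^2 + 27*x - 27
which factors as (x - 3)^3. The eigenvalues (with algebraic multiplicities) are λ = 3 with multiplicity 3.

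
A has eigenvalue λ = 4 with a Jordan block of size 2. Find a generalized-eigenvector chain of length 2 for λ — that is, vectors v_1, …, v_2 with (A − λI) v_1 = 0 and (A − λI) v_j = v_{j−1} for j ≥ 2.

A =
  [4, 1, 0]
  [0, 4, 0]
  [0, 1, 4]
A Jordan chain for λ = 4 of length 2:
v_1 = (1, 0, 1)ᵀ
v_2 = (0, 1, 0)ᵀ

Let N = A − (4)·I. We want v_2 with N^2 v_2 = 0 but N^1 v_2 ≠ 0; then v_{j-1} := N · v_j for j = 2, …, 2.

Pick v_2 = (0, 1, 0)ᵀ.
Then v_1 = N · v_2 = (1, 0, 1)ᵀ.

Sanity check: (A − (4)·I) v_1 = (0, 0, 0)ᵀ = 0. ✓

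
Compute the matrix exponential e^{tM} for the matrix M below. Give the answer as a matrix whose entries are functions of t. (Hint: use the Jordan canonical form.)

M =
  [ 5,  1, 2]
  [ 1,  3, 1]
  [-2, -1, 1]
e^{tM} =
  [t^2*exp(3*t)/2 + 2*t*exp(3*t) + exp(3*t), t*exp(3*t), t^2*exp(3*t)/2 + 2*t*exp(3*t)]
  [t*exp(3*t), exp(3*t), t*exp(3*t)]
  [-t^2*exp(3*t)/2 - 2*t*exp(3*t), -t*exp(3*t), -t^2*exp(3*t)/2 - 2*t*exp(3*t) + exp(3*t)]

Strategy: write M = P · J · P⁻¹ where J is a Jordan canonical form, so e^{tM} = P · e^{tJ} · P⁻¹, and e^{tJ} can be computed block-by-block.

M has Jordan form
J =
  [3, 1, 0]
  [0, 3, 1]
  [0, 0, 3]
(up to reordering of blocks).

Per-block formulas:
  For a 3×3 Jordan block J_3(3): exp(t · J_3(3)) = e^(3t)·(I + t·N + (t^2/2)·N^2), where N is the 3×3 nilpotent shift.

After assembling e^{tJ} and conjugating by P, we get:

e^{tM} =
  [t^2*exp(3*t)/2 + 2*t*exp(3*t) + exp(3*t), t*exp(3*t), t^2*exp(3*t)/2 + 2*t*exp(3*t)]
  [t*exp(3*t), exp(3*t), t*exp(3*t)]
  [-t^2*exp(3*t)/2 - 2*t*exp(3*t), -t*exp(3*t), -t^2*exp(3*t)/2 - 2*t*exp(3*t) + exp(3*t)]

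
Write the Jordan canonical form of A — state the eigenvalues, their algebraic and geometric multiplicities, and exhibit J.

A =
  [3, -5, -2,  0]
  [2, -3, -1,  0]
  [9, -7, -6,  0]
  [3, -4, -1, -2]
J_3(-2) ⊕ J_1(-2)

The characteristic polynomial is
  det(x·I − A) = x^4 + 8*x^3 + 24*x^2 + 32*x + 16 = (x + 2)^4

Eigenvalues and multiplicities (the geometric multiplicity of λ is n − rank(A − λI), which equals the number of Jordan blocks for λ):
  λ = -2: algebraic multiplicity = 4, geometric multiplicity = 2

Determining the block sizes for each eigenvalue:
  λ = -2: with am = 4 and gm = 2, the partition is not yet determined (e.g. several partitions of 4 into 2 parts exist). Let N = A − (-2)·I. Computing rank(N^1) = 2, rank(N^2) = 1, rank(N^3) = 0; the number of blocks of size ≥ j is rank(N^{j−1}) − rank(N^j), giving [2, 1, 1]. So we have 1 block(s) of size 3, 1 block(s) of size 1 → block sizes [3, 1]

Assembling the blocks gives a Jordan form
J =
  [-2,  1,  0,  0]
  [ 0, -2,  1,  0]
  [ 0,  0, -2,  0]
  [ 0,  0,  0, -2]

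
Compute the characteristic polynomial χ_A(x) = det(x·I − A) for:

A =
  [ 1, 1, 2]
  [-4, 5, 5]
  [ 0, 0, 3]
x^3 - 9*x^2 + 27*x - 27

Expanding det(x·I − A) (e.g. by cofactor expansion or by noting that A is similar to its Jordan form J, which has the same characteristic polynomial as A) gives
  χ_A(x) = x^3 - 9*x^2 + 27*x - 27
which factors as (x - 3)^3. The eigenvalues (with algebraic multiplicities) are λ = 3 with multiplicity 3.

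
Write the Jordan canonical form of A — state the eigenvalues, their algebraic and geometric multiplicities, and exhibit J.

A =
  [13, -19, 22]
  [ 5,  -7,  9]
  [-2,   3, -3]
J_3(1)

The characteristic polynomial is
  det(x·I − A) = x^3 - 3*x^2 + 3*x - 1 = (x - 1)^3

Eigenvalues and multiplicities (the geometric multiplicity of λ is n − rank(A − λI), which equals the number of Jordan blocks for λ):
  λ = 1: algebraic multiplicity = 3, geometric multiplicity = 1

Determining the block sizes for each eigenvalue:
  λ = 1: one block (gm = 1), so the single block has size am = 3 → block sizes [3]

Assembling the blocks gives a Jordan form
J =
  [1, 1, 0]
  [0, 1, 1]
  [0, 0, 1]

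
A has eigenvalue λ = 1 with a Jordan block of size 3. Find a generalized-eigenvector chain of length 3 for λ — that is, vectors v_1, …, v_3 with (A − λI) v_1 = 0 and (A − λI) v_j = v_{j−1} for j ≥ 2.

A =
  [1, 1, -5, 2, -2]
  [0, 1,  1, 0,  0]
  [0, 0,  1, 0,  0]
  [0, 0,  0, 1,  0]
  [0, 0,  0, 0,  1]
A Jordan chain for λ = 1 of length 3:
v_1 = (1, 0, 0, 0, 0)ᵀ
v_2 = (-5, 1, 0, 0, 0)ᵀ
v_3 = (0, 0, 1, 0, 0)ᵀ

Let N = A − (1)·I. We want v_3 with N^3 v_3 = 0 but N^2 v_3 ≠ 0; then v_{j-1} := N · v_j for j = 3, …, 2.

Pick v_3 = (0, 0, 1, 0, 0)ᵀ.
Then v_2 = N · v_3 = (-5, 1, 0, 0, 0)ᵀ.
Then v_1 = N · v_2 = (1, 0, 0, 0, 0)ᵀ.

Sanity check: (A − (1)·I) v_1 = (0, 0, 0, 0, 0)ᵀ = 0. ✓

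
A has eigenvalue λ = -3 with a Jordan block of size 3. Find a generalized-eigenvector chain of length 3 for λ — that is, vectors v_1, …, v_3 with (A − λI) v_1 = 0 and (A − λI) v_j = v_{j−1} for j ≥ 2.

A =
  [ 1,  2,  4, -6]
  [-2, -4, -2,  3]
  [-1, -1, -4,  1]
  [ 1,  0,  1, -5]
A Jordan chain for λ = -3 of length 3:
v_1 = (2, -1, 0, 1)ᵀ
v_2 = (4, -2, -1, 1)ᵀ
v_3 = (1, 0, 0, 0)ᵀ

Let N = A − (-3)·I. We want v_3 with N^3 v_3 = 0 but N^2 v_3 ≠ 0; then v_{j-1} := N · v_j for j = 3, …, 2.

Pick v_3 = (1, 0, 0, 0)ᵀ.
Then v_2 = N · v_3 = (4, -2, -1, 1)ᵀ.
Then v_1 = N · v_2 = (2, -1, 0, 1)ᵀ.

Sanity check: (A − (-3)·I) v_1 = (0, 0, 0, 0)ᵀ = 0. ✓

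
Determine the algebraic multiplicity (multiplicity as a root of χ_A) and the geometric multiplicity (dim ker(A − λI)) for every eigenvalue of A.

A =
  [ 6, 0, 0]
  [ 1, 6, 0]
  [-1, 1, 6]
λ = 6: alg = 3, geom = 1

Step 1 — factor the characteristic polynomial to read off the algebraic multiplicities:
  χ_A(x) = (x - 6)^3

Step 2 — compute geometric multiplicities via the rank-nullity identity g(λ) = n − rank(A − λI):
  rank(A − (6)·I) = 2, so dim ker(A − (6)·I) = n − 2 = 1

Summary:
  λ = 6: algebraic multiplicity = 3, geometric multiplicity = 1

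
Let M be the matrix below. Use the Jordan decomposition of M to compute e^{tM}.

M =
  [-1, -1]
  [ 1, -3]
e^{tM} =
  [t*exp(-2*t) + exp(-2*t), -t*exp(-2*t)]
  [t*exp(-2*t), -t*exp(-2*t) + exp(-2*t)]

Strategy: write M = P · J · P⁻¹ where J is a Jordan canonical form, so e^{tM} = P · e^{tJ} · P⁻¹, and e^{tJ} can be computed block-by-block.

M has Jordan form
J =
  [-2,  1]
  [ 0, -2]
(up to reordering of blocks).

Per-block formulas:
  For a 2×2 Jordan block J_2(-2): exp(t · J_2(-2)) = e^(-2t)·(I + t·N), where N is the 2×2 nilpotent shift.

After assembling e^{tJ} and conjugating by P, we get:

e^{tM} =
  [t*exp(-2*t) + exp(-2*t), -t*exp(-2*t)]
  [t*exp(-2*t), -t*exp(-2*t) + exp(-2*t)]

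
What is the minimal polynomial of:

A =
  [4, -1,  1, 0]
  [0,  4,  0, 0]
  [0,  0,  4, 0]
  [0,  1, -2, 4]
x^2 - 8*x + 16

The characteristic polynomial is χ_A(x) = (x - 4)^4, so the eigenvalues are known. The minimal polynomial is
  m_A(x) = Π_λ (x − λ)^{k_λ}
where k_λ is the size of the *largest* Jordan block for λ (equivalently, the smallest k with (A − λI)^k v = 0 for every generalised eigenvector v of λ).

  λ = 4: largest Jordan block has size 2, contributing (x − 4)^2

So m_A(x) = (x - 4)^2 = x^2 - 8*x + 16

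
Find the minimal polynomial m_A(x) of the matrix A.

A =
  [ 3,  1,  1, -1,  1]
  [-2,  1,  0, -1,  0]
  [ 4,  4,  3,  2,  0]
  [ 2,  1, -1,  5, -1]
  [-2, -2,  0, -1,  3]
x^3 - 9*x^2 + 27*x - 27

The characteristic polynomial is χ_A(x) = (x - 3)^5, so the eigenvalues are known. The minimal polynomial is
  m_A(x) = Π_λ (x − λ)^{k_λ}
where k_λ is the size of the *largest* Jordan block for λ (equivalently, the smallest k with (A − λI)^k v = 0 for every generalised eigenvector v of λ).

  λ = 3: largest Jordan block has size 3, contributing (x − 3)^3

So m_A(x) = (x - 3)^3 = x^3 - 9*x^2 + 27*x - 27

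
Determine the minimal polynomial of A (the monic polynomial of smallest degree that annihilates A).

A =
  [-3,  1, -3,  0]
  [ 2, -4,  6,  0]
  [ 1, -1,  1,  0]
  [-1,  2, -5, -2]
x^2 + 4*x + 4

The characteristic polynomial is χ_A(x) = (x + 2)^4, so the eigenvalues are known. The minimal polynomial is
  m_A(x) = Π_λ (x − λ)^{k_λ}
where k_λ is the size of the *largest* Jordan block for λ (equivalently, the smallest k with (A − λI)^k v = 0 for every generalised eigenvector v of λ).

  λ = -2: largest Jordan block has size 2, contributing (x + 2)^2

So m_A(x) = (x + 2)^2 = x^2 + 4*x + 4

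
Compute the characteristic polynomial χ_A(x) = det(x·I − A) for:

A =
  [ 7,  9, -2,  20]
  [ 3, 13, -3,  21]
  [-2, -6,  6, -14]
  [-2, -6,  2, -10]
x^4 - 16*x^3 + 96*x^2 - 256*x + 256

Expanding det(x·I − A) (e.g. by cofactor expansion or by noting that A is similar to its Jordan form J, which has the same characteristic polynomial as A) gives
  χ_A(x) = x^4 - 16*x^3 + 96*x^2 - 256*x + 256
which factors as (x - 4)^4. The eigenvalues (with algebraic multiplicities) are λ = 4 with multiplicity 4.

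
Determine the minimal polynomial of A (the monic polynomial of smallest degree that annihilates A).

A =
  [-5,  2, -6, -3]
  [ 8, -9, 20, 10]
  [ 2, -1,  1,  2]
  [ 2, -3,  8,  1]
x^3 + 9*x^2 + 27*x + 27

The characteristic polynomial is χ_A(x) = (x + 3)^4, so the eigenvalues are known. The minimal polynomial is
  m_A(x) = Π_λ (x − λ)^{k_λ}
where k_λ is the size of the *largest* Jordan block for λ (equivalently, the smallest k with (A − λI)^k v = 0 for every generalised eigenvector v of λ).

  λ = -3: largest Jordan block has size 3, contributing (x + 3)^3

So m_A(x) = (x + 3)^3 = x^3 + 9*x^2 + 27*x + 27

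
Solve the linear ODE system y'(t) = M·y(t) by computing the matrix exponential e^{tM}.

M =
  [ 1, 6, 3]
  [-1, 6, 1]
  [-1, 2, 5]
e^{tM} =
  [-3*t*exp(4*t) + exp(4*t), 6*t*exp(4*t), 3*t*exp(4*t)]
  [-t*exp(4*t), 2*t*exp(4*t) + exp(4*t), t*exp(4*t)]
  [-t*exp(4*t), 2*t*exp(4*t), t*exp(4*t) + exp(4*t)]

Strategy: write M = P · J · P⁻¹ where J is a Jordan canonical form, so e^{tM} = P · e^{tJ} · P⁻¹, and e^{tJ} can be computed block-by-block.

M has Jordan form
J =
  [4, 1, 0]
  [0, 4, 0]
  [0, 0, 4]
(up to reordering of blocks).

Per-block formulas:
  For a 1×1 block at λ = 4: exp(t · [4]) = [e^(4t)].
  For a 2×2 Jordan block J_2(4): exp(t · J_2(4)) = e^(4t)·(I + t·N), where N is the 2×2 nilpotent shift.

After assembling e^{tJ} and conjugating by P, we get:

e^{tM} =
  [-3*t*exp(4*t) + exp(4*t), 6*t*exp(4*t), 3*t*exp(4*t)]
  [-t*exp(4*t), 2*t*exp(4*t) + exp(4*t), t*exp(4*t)]
  [-t*exp(4*t), 2*t*exp(4*t), t*exp(4*t) + exp(4*t)]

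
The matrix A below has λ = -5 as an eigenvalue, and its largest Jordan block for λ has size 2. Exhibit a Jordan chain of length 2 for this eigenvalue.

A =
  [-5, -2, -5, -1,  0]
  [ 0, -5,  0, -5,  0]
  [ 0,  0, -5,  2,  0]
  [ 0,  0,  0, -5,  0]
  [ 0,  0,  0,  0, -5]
A Jordan chain for λ = -5 of length 2:
v_1 = (-2, 0, 0, 0, 0)ᵀ
v_2 = (0, 1, 0, 0, 0)ᵀ

Let N = A − (-5)·I. We want v_2 with N^2 v_2 = 0 but N^1 v_2 ≠ 0; then v_{j-1} := N · v_j for j = 2, …, 2.

Pick v_2 = (0, 1, 0, 0, 0)ᵀ.
Then v_1 = N · v_2 = (-2, 0, 0, 0, 0)ᵀ.

Sanity check: (A − (-5)·I) v_1 = (0, 0, 0, 0, 0)ᵀ = 0. ✓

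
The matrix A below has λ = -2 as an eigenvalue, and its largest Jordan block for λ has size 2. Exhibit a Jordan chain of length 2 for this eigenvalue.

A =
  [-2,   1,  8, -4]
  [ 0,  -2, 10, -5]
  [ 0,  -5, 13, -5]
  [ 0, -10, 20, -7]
A Jordan chain for λ = -2 of length 2:
v_1 = (1, 0, 0, 0)ᵀ
v_2 = (0, 1, 1, 2)ᵀ

Let N = A − (-2)·I. We want v_2 with N^2 v_2 = 0 but N^1 v_2 ≠ 0; then v_{j-1} := N · v_j for j = 2, …, 2.

Pick v_2 = (0, 1, 1, 2)ᵀ.
Then v_1 = N · v_2 = (1, 0, 0, 0)ᵀ.

Sanity check: (A − (-2)·I) v_1 = (0, 0, 0, 0)ᵀ = 0. ✓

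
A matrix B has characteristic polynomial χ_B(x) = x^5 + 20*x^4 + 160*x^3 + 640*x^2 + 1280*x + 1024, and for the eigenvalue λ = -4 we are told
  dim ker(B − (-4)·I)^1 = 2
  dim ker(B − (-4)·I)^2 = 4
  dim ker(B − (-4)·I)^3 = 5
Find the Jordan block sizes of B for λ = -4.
Block sizes for λ = -4: [3, 2]

From the dimensions of kernels of powers, the number of Jordan blocks of size at least j is d_j − d_{j−1} where d_j = dim ker(N^j) (with d_0 = 0). Computing the differences gives [2, 2, 1].
The number of blocks of size exactly k is (#blocks of size ≥ k) − (#blocks of size ≥ k + 1), so the partition is: 1 block(s) of size 2, 1 block(s) of size 3.
In nonincreasing order the block sizes are [3, 2].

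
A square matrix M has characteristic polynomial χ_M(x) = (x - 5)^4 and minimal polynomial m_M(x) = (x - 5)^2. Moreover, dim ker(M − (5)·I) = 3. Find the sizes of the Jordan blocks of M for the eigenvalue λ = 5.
Block sizes for λ = 5: [2, 1, 1]

Step 1 — from the characteristic polynomial, algebraic multiplicity of λ = 5 is 4. From dim ker(M − (5)·I) = 3, there are exactly 3 Jordan blocks for λ = 5.
Step 2 — from the minimal polynomial, the factor (x − 5)^2 tells us the largest block for λ = 5 has size 2.
Step 3 — with total size 4, 3 blocks, and largest block 2, the block sizes (in nonincreasing order) are [2, 1, 1].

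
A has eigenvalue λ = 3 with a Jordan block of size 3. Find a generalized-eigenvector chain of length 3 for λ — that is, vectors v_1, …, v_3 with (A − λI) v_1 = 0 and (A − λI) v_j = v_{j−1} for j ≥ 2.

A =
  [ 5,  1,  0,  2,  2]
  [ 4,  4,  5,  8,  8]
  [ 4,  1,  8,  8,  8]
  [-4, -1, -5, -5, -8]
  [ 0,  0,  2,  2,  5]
A Jordan chain for λ = 3 of length 3:
v_1 = (1, 2, 2, -2, 0)ᵀ
v_2 = (1, 1, 1, -1, 0)ᵀ
v_3 = (0, 1, 0, 0, 0)ᵀ

Let N = A − (3)·I. We want v_3 with N^3 v_3 = 0 but N^2 v_3 ≠ 0; then v_{j-1} := N · v_j for j = 3, …, 2.

Pick v_3 = (0, 1, 0, 0, 0)ᵀ.
Then v_2 = N · v_3 = (1, 1, 1, -1, 0)ᵀ.
Then v_1 = N · v_2 = (1, 2, 2, -2, 0)ᵀ.

Sanity check: (A − (3)·I) v_1 = (0, 0, 0, 0, 0)ᵀ = 0. ✓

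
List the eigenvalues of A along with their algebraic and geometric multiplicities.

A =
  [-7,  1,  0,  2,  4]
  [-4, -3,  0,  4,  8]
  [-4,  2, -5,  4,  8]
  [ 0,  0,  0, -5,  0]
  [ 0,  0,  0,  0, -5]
λ = -5: alg = 5, geom = 4

Step 1 — factor the characteristic polynomial to read off the algebraic multiplicities:
  χ_A(x) = (x + 5)^5

Step 2 — compute geometric multiplicities via the rank-nullity identity g(λ) = n − rank(A − λI):
  rank(A − (-5)·I) = 1, so dim ker(A − (-5)·I) = n − 1 = 4

Summary:
  λ = -5: algebraic multiplicity = 5, geometric multiplicity = 4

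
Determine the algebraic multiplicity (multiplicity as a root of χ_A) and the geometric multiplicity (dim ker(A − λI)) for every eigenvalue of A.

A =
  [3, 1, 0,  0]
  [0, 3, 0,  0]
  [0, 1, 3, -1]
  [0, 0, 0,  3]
λ = 3: alg = 4, geom = 2

Step 1 — factor the characteristic polynomial to read off the algebraic multiplicities:
  χ_A(x) = (x - 3)^4

Step 2 — compute geometric multiplicities via the rank-nullity identity g(λ) = n − rank(A − λI):
  rank(A − (3)·I) = 2, so dim ker(A − (3)·I) = n − 2 = 2

Summary:
  λ = 3: algebraic multiplicity = 4, geometric multiplicity = 2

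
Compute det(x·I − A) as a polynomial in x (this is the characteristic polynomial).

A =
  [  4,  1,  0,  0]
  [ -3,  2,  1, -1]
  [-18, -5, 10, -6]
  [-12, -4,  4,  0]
x^4 - 16*x^3 + 96*x^2 - 256*x + 256

Expanding det(x·I − A) (e.g. by cofactor expansion or by noting that A is similar to its Jordan form J, which has the same characteristic polynomial as A) gives
  χ_A(x) = x^4 - 16*x^3 + 96*x^2 - 256*x + 256
which factors as (x - 4)^4. The eigenvalues (with algebraic multiplicities) are λ = 4 with multiplicity 4.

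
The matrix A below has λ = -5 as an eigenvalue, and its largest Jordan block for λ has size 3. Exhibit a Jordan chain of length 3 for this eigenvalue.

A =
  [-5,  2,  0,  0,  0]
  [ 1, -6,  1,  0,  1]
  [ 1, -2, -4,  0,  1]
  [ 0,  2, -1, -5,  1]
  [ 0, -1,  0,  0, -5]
A Jordan chain for λ = -5 of length 3:
v_1 = (2, 0, -1, 1, -1)ᵀ
v_2 = (0, 1, 1, 0, 0)ᵀ
v_3 = (1, 0, 0, 0, 0)ᵀ

Let N = A − (-5)·I. We want v_3 with N^3 v_3 = 0 but N^2 v_3 ≠ 0; then v_{j-1} := N · v_j for j = 3, …, 2.

Pick v_3 = (1, 0, 0, 0, 0)ᵀ.
Then v_2 = N · v_3 = (0, 1, 1, 0, 0)ᵀ.
Then v_1 = N · v_2 = (2, 0, -1, 1, -1)ᵀ.

Sanity check: (A − (-5)·I) v_1 = (0, 0, 0, 0, 0)ᵀ = 0. ✓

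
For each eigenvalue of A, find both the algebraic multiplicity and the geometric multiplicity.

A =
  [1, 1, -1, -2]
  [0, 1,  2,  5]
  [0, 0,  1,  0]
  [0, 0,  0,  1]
λ = 1: alg = 4, geom = 2

Step 1 — factor the characteristic polynomial to read off the algebraic multiplicities:
  χ_A(x) = (x - 1)^4

Step 2 — compute geometric multiplicities via the rank-nullity identity g(λ) = n − rank(A − λI):
  rank(A − (1)·I) = 2, so dim ker(A − (1)·I) = n − 2 = 2

Summary:
  λ = 1: algebraic multiplicity = 4, geometric multiplicity = 2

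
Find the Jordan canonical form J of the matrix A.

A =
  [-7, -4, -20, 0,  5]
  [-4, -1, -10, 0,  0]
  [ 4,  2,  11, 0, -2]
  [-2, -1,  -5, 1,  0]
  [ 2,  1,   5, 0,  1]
J_3(1) ⊕ J_1(1) ⊕ J_1(1)

The characteristic polynomial is
  det(x·I − A) = x^5 - 5*x^4 + 10*x^3 - 10*x^2 + 5*x - 1 = (x - 1)^5

Eigenvalues and multiplicities (the geometric multiplicity of λ is n − rank(A − λI), which equals the number of Jordan blocks for λ):
  λ = 1: algebraic multiplicity = 5, geometric multiplicity = 3

Determining the block sizes for each eigenvalue:
  λ = 1: with am = 5 and gm = 3, the partition is not yet determined (e.g. several partitions of 5 into 3 parts exist). Let N = A − (1)·I. Computing rank(N^1) = 2, rank(N^2) = 1, rank(N^3) = 0; the number of blocks of size ≥ j is rank(N^{j−1}) − rank(N^j), giving [3, 1, 1]. So we have 1 block(s) of size 3, 2 block(s) of size 1 → block sizes [3, 1, 1]

Assembling the blocks gives a Jordan form
J =
  [1, 1, 0, 0, 0]
  [0, 1, 1, 0, 0]
  [0, 0, 1, 0, 0]
  [0, 0, 0, 1, 0]
  [0, 0, 0, 0, 1]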